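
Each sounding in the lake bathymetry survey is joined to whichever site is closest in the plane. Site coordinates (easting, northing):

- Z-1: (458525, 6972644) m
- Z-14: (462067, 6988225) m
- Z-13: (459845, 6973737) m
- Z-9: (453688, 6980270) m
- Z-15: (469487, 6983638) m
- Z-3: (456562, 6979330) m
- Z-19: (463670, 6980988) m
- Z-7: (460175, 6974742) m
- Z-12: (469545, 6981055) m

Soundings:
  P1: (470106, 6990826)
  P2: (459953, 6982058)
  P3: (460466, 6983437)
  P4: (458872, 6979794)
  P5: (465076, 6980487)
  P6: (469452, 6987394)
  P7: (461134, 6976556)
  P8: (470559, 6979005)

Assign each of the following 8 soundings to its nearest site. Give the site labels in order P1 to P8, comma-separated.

Z-15, Z-19, Z-19, Z-3, Z-19, Z-15, Z-7, Z-12

P1 → Z-15 (d²=52050505.00)
P2 → Z-19 (d²=14960989.00)
P3 → Z-19 (d²=16263217.00)
P4 → Z-3 (d²=5551396.00)
P5 → Z-19 (d²=2227837.00)
P6 → Z-15 (d²=14108761.00)
P7 → Z-7 (d²=4210277.00)
P8 → Z-12 (d²=5230696.00)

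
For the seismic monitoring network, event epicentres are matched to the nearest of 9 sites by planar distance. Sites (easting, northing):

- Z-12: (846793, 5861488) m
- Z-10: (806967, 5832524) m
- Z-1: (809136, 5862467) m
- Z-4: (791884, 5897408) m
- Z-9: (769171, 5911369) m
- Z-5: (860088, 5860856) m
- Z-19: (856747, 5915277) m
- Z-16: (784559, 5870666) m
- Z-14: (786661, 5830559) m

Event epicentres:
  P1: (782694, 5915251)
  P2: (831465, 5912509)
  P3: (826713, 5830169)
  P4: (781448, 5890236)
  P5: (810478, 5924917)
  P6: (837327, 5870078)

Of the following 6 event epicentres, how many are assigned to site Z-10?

P1 → Z-9
P2 → Z-19
P3 → Z-10
P4 → Z-4
P5 → Z-4
P6 → Z-12
1 of the 6 goes to Z-10.

1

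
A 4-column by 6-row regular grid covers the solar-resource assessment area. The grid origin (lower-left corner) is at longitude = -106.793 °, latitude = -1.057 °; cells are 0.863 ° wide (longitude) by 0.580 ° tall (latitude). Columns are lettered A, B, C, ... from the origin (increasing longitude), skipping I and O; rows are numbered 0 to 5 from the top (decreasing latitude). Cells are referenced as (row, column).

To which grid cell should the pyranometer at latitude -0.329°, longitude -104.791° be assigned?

(4, C)

Column index: ⌊(-104.791 − -106.793) / 0.863⌋ = ⌊2.320⌋ = 2 → column C
Row offset from origin: ⌊(-0.329 − -1.057) / 0.580⌋ = ⌊1.255⌋ = 1 → row 4 (counted from top)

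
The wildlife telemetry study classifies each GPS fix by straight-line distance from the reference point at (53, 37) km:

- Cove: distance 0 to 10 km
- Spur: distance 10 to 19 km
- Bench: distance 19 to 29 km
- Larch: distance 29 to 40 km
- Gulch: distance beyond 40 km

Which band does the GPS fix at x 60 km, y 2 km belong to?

Larch

Distance = √((60−53)² + (2−37)²) = √(49.000 + 1225.000) = 35.693 km.
29 ≤ 35.693 < 40 → Larch.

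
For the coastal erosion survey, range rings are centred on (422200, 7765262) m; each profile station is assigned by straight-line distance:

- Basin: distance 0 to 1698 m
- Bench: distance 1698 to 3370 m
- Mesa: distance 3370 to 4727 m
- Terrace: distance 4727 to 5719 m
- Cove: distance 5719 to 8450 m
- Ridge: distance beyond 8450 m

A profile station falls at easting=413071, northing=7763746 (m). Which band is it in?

Distance = √((413071−422200)² + (7763746−7765262)²) = √(83338641.000 + 2298256.000) = 9254.021 m.
8450 ≤ 9254.021 < ∞ → Ridge.

Ridge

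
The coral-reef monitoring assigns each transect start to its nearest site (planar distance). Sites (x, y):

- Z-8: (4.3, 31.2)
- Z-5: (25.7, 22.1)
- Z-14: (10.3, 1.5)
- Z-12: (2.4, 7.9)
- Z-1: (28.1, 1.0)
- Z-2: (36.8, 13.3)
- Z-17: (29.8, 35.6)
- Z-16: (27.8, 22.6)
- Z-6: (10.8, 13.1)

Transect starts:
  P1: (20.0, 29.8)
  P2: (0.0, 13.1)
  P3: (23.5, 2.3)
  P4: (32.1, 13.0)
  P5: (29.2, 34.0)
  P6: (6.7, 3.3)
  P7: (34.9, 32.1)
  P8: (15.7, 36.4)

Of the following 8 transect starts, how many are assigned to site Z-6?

0

P1 → Z-5
P2 → Z-12
P3 → Z-1
P4 → Z-2
P5 → Z-17
P6 → Z-14
P7 → Z-17
P8 → Z-8
0 of the 8 go to Z-6.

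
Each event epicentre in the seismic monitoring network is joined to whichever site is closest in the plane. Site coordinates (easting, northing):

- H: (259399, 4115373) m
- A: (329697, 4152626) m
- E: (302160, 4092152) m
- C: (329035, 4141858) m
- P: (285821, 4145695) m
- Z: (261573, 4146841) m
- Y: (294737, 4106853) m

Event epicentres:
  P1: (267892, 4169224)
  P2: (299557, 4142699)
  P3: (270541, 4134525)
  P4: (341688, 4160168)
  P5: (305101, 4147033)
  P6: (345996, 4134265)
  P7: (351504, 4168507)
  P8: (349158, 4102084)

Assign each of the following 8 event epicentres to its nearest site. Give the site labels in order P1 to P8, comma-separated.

P1 → Z (d²=540928450.00)
P2 → P (d²=197653712.00)
P3 → Z (d²=232108880.00)
P4 → A (d²=200665845.00)
P5 → P (d²=373508644.00)
P6 → C (d²=345329170.00)
P7 → A (d²=727751410.00)
P8 → C (d²=1986906205.00)

Z, P, Z, A, P, C, A, C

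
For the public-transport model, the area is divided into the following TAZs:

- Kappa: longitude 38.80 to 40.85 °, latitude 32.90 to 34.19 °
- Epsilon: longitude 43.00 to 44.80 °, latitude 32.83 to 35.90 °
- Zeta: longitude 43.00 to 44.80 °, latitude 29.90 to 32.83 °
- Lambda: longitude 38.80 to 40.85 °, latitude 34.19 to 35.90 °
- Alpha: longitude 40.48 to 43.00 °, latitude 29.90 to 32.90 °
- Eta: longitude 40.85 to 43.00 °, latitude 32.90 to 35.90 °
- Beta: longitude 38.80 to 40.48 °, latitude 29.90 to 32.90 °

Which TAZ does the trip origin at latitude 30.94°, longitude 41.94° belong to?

The point has longitude = 41.94 and latitude = 30.94.
Only Alpha satisfies 40.48 ≤ longitude ≤ 43.00 and 29.90 ≤ latitude ≤ 32.90.

Alpha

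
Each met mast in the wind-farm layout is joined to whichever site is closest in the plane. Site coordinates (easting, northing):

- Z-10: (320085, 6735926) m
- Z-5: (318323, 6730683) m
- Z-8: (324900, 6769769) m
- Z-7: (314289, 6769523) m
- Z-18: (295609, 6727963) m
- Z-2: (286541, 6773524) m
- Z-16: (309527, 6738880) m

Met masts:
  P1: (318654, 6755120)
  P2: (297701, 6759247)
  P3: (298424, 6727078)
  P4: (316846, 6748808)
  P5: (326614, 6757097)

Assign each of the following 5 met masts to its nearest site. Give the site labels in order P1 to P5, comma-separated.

P1 → Z-7 (d²=226499634.00)
P2 → Z-2 (d²=328378329.00)
P3 → Z-18 (d²=8707450.00)
P4 → Z-16 (d²=152132945.00)
P5 → Z-8 (d²=163517380.00)

Z-7, Z-2, Z-18, Z-16, Z-8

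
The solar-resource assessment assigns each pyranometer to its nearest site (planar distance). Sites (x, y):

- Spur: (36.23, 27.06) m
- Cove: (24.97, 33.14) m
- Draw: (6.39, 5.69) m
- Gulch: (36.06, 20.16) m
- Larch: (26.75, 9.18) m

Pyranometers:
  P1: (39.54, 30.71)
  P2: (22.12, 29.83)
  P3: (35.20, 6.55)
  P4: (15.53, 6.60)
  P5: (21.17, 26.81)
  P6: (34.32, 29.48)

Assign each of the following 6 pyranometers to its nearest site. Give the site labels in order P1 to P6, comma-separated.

P1 → Spur (d²=24.28)
P2 → Cove (d²=19.08)
P3 → Larch (d²=78.32)
P4 → Draw (d²=84.37)
P5 → Cove (d²=54.51)
P6 → Spur (d²=9.50)

Spur, Cove, Larch, Draw, Cove, Spur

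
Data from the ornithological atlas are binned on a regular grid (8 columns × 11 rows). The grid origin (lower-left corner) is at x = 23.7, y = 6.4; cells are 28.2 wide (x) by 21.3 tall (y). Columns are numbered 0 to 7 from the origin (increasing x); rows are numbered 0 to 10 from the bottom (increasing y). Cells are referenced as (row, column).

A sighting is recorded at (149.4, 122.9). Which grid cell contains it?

Column index: ⌊(149.4 − 23.7) / 28.2⌋ = ⌊4.457⌋ = 4
Row offset from origin: ⌊(122.9 − 6.4) / 21.3⌋ = ⌊5.469⌋ = 5 → row 5

(5, 4)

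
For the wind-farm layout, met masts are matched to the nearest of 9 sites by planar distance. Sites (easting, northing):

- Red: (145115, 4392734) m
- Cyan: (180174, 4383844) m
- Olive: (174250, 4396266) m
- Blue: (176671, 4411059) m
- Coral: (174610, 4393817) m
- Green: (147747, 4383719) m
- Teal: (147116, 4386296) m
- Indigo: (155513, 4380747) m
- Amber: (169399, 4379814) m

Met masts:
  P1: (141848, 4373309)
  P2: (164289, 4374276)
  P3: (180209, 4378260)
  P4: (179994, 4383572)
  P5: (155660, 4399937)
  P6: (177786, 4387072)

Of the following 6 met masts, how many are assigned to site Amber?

P1 → Green
P2 → Amber
P3 → Cyan
P4 → Cyan
P5 → Red
P6 → Cyan
1 of the 6 goes to Amber.

1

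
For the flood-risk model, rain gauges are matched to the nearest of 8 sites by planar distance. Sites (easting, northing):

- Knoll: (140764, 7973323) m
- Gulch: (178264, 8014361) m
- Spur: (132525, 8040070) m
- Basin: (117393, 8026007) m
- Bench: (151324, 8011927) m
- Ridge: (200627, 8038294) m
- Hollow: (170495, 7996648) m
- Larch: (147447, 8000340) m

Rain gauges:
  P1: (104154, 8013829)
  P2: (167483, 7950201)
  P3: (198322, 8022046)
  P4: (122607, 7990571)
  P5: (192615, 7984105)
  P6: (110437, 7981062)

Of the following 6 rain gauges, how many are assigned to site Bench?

0

P1 → Basin
P2 → Knoll
P3 → Ridge
P4 → Knoll
P5 → Hollow
P6 → Knoll
0 of the 6 go to Bench.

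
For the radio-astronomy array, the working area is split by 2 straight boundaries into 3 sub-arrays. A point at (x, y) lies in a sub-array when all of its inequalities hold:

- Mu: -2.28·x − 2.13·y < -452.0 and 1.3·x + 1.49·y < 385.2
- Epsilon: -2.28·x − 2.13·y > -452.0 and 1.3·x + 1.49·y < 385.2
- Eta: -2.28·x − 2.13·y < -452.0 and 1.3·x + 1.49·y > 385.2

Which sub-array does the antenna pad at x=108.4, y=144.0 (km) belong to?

-2.28·108.4 − 2.13·144.0 = -553.872, which is < -452.0
1.3·108.4 + 1.49·144.0 = 355.480, which is < 385.2
This sign pattern matches Mu.

Mu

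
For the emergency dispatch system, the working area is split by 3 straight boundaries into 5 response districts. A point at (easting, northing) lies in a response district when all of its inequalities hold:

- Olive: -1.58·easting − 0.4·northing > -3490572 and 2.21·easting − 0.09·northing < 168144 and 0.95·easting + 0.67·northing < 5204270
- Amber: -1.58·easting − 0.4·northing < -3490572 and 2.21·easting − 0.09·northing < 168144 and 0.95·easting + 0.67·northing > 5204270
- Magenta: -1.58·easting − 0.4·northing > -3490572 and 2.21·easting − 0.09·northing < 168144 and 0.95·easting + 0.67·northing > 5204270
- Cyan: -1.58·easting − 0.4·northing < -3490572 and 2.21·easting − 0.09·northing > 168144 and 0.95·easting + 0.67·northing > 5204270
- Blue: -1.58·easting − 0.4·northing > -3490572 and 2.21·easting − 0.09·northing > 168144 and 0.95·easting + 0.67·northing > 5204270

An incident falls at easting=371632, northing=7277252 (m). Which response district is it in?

Amber

-1.58·371632 − 0.4·7277252 = -3498079.360, which is < -3490572
2.21·371632 − 0.09·7277252 = 166354.040, which is < 168144
0.95·371632 + 0.67·7277252 = 5228809.240, which is > 5204270
This sign pattern matches Amber.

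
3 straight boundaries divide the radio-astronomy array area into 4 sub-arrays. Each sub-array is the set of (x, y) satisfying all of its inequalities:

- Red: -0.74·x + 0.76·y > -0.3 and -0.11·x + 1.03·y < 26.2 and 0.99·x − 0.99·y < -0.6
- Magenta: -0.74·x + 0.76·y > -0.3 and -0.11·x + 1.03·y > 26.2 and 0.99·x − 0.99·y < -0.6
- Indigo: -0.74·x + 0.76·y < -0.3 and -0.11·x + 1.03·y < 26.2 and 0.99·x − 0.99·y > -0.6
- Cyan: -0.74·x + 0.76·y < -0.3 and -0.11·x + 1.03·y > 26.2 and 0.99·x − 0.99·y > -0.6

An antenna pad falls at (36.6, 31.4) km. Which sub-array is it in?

Cyan

-0.74·36.6 + 0.76·31.4 = -3.220, which is < -0.3
-0.11·36.6 + 1.03·31.4 = 28.316, which is > 26.2
0.99·36.6 − 0.99·31.4 = 5.148, which is > -0.6
This sign pattern matches Cyan.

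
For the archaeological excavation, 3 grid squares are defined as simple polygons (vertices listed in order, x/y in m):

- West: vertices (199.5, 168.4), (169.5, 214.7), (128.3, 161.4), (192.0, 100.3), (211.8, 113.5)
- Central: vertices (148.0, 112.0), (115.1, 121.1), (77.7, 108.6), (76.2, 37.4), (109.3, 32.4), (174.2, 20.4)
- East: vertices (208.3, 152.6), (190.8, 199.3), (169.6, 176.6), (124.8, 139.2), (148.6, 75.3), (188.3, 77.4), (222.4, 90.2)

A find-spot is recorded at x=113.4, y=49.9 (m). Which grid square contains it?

Central

Cast a ray rightward from (113.4, 49.9). For each polygon, the edges (by vertex number in listed order) whose endpoints lie on opposite sides of y = 49.9, where each meets that height, and whether that is right or left of the point:
West: no edge straddles that height → 0 crossings.
Central: 3–4 at x≈76.46 (left), 6–1 at x≈165.76 (right) → 1 crossing.
East: no edge straddles that height → 0 crossings.
Only Central has an odd count, so the point is inside Central.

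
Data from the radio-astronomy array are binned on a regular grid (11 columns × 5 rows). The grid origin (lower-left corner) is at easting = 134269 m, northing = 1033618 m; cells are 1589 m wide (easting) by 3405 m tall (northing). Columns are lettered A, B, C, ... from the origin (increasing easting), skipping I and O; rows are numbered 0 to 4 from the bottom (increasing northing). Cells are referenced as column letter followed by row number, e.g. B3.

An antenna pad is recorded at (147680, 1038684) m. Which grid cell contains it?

J1

Column index: ⌊(147680 − 134269) / 1589⌋ = ⌊8.440⌋ = 8 → column J
Row offset from origin: ⌊(1038684 − 1033618) / 3405⌋ = ⌊1.488⌋ = 1 → row 1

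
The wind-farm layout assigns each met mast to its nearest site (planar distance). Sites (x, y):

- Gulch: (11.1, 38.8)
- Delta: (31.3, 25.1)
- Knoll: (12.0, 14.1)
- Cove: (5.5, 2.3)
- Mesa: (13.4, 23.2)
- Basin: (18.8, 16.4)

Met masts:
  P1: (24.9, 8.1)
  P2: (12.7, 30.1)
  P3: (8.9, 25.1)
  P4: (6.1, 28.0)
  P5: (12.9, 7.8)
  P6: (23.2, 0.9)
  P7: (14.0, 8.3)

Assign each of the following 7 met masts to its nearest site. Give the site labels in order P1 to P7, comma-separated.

Basin, Mesa, Mesa, Mesa, Knoll, Basin, Knoll

P1 → Basin (d²=106.10)
P2 → Mesa (d²=48.10)
P3 → Mesa (d²=23.86)
P4 → Mesa (d²=76.33)
P5 → Knoll (d²=40.50)
P6 → Basin (d²=259.61)
P7 → Knoll (d²=37.64)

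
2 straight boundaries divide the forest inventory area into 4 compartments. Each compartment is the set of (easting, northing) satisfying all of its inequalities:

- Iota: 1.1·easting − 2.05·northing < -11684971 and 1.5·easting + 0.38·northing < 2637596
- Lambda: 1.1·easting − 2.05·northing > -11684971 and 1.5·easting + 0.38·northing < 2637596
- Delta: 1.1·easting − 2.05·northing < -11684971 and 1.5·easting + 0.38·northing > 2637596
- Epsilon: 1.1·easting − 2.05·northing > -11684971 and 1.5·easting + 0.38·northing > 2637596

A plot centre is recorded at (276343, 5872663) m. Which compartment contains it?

Delta

1.1·276343 − 2.05·5872663 = -11734981.850, which is < -11684971
1.5·276343 + 0.38·5872663 = 2646126.440, which is > 2637596
This sign pattern matches Delta.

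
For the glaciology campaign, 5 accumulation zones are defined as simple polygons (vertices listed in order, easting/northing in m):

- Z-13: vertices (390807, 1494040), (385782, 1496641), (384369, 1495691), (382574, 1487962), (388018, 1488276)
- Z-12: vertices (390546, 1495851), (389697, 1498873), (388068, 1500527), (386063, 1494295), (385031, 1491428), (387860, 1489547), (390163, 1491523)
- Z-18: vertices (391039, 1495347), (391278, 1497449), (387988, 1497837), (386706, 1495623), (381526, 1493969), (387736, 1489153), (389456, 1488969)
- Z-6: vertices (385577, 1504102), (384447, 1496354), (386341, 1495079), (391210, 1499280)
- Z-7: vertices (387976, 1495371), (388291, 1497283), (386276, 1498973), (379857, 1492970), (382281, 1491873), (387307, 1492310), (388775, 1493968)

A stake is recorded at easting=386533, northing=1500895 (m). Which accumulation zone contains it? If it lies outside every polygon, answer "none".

Z-6

Cast a ray rightward from (386533, 1500895). For each polygon, the edges (by vertex number in listed order) whose endpoints lie on opposite sides of northing = 1500895, where each meets that height, and whether that is right or left of the point:
Z-13: no edge straddles that height → 0 crossings.
Z-12: no edge straddles that height → 0 crossings.
Z-18: no edge straddles that height → 0 crossings.
Z-6: 1–2 at easting≈385109.3 (left), 4–1 at easting≈389323.4 (right) → 1 crossing.
Z-7: no edge straddles that height → 0 crossings.
Only Z-6 has an odd count, so the point is inside Z-6.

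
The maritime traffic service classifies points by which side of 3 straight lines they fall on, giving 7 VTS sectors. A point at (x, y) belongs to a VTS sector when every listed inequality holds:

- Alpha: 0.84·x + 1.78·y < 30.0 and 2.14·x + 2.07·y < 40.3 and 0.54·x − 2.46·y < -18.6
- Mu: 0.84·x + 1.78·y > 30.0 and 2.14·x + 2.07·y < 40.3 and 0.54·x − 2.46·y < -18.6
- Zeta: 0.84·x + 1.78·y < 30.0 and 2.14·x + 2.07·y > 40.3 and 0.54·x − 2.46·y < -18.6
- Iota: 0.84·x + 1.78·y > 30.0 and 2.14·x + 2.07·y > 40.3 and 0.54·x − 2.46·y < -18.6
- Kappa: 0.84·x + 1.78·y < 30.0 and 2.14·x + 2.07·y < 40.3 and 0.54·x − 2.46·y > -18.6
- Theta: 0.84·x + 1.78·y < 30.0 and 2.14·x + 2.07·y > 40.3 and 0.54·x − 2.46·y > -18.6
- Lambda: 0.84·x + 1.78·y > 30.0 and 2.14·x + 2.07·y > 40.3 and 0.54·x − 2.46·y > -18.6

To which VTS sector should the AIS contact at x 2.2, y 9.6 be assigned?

Alpha

0.84·2.2 + 1.78·9.6 = 18.936, which is < 30.0
2.14·2.2 + 2.07·9.6 = 24.580, which is < 40.3
0.54·2.2 − 2.46·9.6 = -22.428, which is < -18.6
This sign pattern matches Alpha.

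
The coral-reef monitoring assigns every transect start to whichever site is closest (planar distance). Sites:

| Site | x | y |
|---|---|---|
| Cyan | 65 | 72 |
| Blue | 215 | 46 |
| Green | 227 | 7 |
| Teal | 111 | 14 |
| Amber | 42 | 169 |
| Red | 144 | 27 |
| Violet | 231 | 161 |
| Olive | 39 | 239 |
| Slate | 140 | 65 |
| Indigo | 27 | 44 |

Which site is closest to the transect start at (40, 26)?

Squared distances to each site:
Cyan: 2741.000; Blue: 31025.000; Green: 35330.000; Teal: 5185.000; Amber: 20453.000; Red: 10817.000; Violet: 54706.000; Olive: 45370.000; Slate: 11521.000; Indigo: 493.000.
Minimum at Indigo.

Indigo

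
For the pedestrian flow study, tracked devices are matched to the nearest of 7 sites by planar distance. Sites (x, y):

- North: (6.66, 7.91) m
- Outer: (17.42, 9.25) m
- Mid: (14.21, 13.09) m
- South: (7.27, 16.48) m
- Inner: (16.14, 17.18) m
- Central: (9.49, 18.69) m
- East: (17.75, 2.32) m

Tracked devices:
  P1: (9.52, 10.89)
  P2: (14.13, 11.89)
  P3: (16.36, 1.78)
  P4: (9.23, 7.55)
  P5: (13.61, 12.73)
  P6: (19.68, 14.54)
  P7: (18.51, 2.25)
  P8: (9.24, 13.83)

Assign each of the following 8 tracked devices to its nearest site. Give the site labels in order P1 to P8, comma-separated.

North, Mid, East, North, Mid, Inner, East, South

P1 → North (d²=17.06)
P2 → Mid (d²=1.45)
P3 → East (d²=2.22)
P4 → North (d²=6.73)
P5 → Mid (d²=0.49)
P6 → Inner (d²=19.50)
P7 → East (d²=0.58)
P8 → South (d²=10.90)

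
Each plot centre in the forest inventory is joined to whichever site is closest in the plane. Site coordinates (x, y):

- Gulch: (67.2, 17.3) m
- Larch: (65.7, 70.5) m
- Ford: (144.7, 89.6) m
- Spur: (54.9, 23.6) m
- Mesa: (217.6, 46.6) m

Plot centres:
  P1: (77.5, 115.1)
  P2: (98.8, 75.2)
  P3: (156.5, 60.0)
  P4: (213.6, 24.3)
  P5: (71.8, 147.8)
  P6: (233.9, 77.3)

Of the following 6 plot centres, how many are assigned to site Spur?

P1 → Larch
P2 → Larch
P3 → Ford
P4 → Mesa
P5 → Larch
P6 → Mesa
0 of the 6 go to Spur.

0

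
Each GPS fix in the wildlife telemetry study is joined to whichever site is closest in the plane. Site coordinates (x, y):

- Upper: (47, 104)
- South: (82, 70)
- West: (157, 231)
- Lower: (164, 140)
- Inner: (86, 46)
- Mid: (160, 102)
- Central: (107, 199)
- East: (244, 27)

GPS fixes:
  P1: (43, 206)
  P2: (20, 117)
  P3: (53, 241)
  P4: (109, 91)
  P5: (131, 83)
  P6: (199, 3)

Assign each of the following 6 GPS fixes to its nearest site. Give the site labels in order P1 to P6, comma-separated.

Central, Upper, Central, South, Mid, East

P1 → Central (d²=4145.00)
P2 → Upper (d²=898.00)
P3 → Central (d²=4680.00)
P4 → South (d²=1170.00)
P5 → Mid (d²=1202.00)
P6 → East (d²=2601.00)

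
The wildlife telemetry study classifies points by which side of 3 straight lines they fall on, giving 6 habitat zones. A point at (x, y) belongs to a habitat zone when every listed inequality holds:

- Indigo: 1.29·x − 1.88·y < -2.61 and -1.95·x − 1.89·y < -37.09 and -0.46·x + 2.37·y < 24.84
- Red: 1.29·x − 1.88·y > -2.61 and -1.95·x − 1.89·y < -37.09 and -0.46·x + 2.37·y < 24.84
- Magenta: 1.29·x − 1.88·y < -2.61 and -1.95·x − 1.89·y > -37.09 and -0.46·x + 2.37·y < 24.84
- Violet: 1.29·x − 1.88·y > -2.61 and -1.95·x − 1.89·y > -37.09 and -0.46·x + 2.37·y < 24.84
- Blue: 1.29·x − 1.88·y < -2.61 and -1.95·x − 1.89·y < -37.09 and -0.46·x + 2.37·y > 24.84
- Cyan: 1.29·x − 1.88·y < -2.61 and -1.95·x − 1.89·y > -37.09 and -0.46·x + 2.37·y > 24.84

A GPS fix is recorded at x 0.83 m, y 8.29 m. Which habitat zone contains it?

1.29·0.83 − 1.88·8.29 = -14.514, which is < -2.61
-1.95·0.83 − 1.89·8.29 = -17.287, which is > -37.09
-0.46·0.83 + 2.37·8.29 = 19.265, which is < 24.84
This sign pattern matches Magenta.

Magenta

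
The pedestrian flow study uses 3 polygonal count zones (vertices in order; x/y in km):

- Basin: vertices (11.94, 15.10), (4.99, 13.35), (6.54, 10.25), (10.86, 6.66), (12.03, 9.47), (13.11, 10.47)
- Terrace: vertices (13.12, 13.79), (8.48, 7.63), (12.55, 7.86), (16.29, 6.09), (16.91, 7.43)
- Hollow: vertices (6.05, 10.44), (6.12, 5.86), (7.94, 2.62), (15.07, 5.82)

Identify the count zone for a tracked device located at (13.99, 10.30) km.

Terrace

Cast a ray rightward from (13.99, 10.30). For each polygon, the edges (by vertex number in listed order) whose endpoints lie on opposite sides of y = 10.30, where each meets that height, and whether that is right or left of the point:
Basin: 2–3 at x≈6.515 (left), 5–6 at x≈12.926 (left) → 0 crossings.
Terrace: 1–2 at x≈10.491 (left), 5–1 at x≈15.200 (right) → 1 crossing.
Hollow: 1–2 at x≈6.052 (left), 4–1 at x≈6.323 (left) → 0 crossings.
Only Terrace has an odd count, so the point is inside Terrace.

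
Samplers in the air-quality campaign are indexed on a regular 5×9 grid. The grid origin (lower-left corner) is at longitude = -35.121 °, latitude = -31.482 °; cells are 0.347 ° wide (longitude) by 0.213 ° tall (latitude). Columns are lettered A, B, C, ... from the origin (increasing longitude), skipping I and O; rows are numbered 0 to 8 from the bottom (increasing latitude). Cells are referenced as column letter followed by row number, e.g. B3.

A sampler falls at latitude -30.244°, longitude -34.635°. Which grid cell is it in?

Column index: ⌊(-34.635 − -35.121) / 0.347⌋ = ⌊1.401⌋ = 1 → column B
Row offset from origin: ⌊(-30.244 − -31.482) / 0.213⌋ = ⌊5.812⌋ = 5 → row 5

B5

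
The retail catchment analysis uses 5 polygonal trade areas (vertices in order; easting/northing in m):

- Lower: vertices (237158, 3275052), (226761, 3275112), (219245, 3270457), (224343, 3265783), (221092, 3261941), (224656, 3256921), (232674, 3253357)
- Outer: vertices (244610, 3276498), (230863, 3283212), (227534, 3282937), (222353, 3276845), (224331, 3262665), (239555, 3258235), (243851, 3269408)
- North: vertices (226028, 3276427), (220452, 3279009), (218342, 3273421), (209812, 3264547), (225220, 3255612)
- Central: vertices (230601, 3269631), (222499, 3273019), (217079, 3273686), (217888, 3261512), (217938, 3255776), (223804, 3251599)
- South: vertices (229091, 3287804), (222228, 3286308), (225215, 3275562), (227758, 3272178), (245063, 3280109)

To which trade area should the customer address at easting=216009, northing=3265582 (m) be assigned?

Cast a ray rightward from (216009, 3265582). For each polygon, the edges (by vertex number in listed order) whose endpoints lie on opposite sides of northing = 3265582, where each meets that height, and whether that is right or left of the point:
Lower: 4–5 at easting≈224172.9 (right), 7–1 at easting≈235200.7 (right) → 2 crossings.
Outer: 4–5 at easting≈223924.1 (right), 6–7 at easting≈242379.9 (right) → 2 crossings.
North: 3–4 at easting≈210806.9 (left), 5–1 at easting≈225607.0 (right) → 1 crossing.
Central: 3–4 at easting≈217617.5 (right), 6–1 at easting≈229074.8 (right) → 2 crossings.
South: no edge straddles that height → 0 crossings.
Only North has an odd count, so the point is inside North.

North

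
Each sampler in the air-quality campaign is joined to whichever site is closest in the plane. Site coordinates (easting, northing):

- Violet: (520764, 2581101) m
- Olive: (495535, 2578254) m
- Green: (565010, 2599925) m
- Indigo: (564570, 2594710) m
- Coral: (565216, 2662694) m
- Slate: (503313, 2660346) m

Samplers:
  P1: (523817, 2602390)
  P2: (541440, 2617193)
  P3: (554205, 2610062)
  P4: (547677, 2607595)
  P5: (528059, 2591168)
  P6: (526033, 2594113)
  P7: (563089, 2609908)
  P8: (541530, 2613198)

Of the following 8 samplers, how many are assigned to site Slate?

0

P1 → Violet
P2 → Green
P3 → Green
P4 → Green
P5 → Violet
P6 → Violet
P7 → Green
P8 → Green
0 of the 8 go to Slate.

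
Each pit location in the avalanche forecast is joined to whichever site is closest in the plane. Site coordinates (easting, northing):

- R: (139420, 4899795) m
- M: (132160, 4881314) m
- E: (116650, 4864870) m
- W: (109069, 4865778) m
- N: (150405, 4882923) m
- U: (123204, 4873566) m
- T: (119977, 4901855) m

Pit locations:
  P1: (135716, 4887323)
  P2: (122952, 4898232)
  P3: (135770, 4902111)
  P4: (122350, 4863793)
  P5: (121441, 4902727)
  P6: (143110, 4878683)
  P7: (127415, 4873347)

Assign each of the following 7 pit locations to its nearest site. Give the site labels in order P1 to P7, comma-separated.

P1 → M (d²=48753217.00)
P2 → T (d²=21976754.00)
P3 → R (d²=18686356.00)
P4 → E (d²=33649929.00)
P5 → T (d²=2903680.00)
P6 → N (d²=71194625.00)
P7 → U (d²=17780482.00)

M, T, R, E, T, N, U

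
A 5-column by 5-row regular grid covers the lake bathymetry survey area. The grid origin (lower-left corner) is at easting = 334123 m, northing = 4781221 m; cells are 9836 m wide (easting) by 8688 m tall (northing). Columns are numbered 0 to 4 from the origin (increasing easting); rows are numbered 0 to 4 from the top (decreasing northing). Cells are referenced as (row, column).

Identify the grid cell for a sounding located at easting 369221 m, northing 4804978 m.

Column index: ⌊(369221 − 334123) / 9836⌋ = ⌊3.568⌋ = 3
Row offset from origin: ⌊(4804978 − 4781221) / 8688⌋ = ⌊2.734⌋ = 2 → row 2 (counted from top)

(2, 3)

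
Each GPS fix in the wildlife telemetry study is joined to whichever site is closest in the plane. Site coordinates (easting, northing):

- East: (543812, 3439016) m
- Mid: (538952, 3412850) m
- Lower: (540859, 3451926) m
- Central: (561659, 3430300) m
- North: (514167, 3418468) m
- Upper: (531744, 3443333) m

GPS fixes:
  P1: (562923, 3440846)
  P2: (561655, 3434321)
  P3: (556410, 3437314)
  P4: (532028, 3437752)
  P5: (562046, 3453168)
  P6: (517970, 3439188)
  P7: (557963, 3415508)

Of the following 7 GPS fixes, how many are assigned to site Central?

P1 → Central
P2 → Central
P3 → Central
P4 → Upper
P5 → Lower
P6 → Upper
P7 → Central
4 of the 7 go to Central.

4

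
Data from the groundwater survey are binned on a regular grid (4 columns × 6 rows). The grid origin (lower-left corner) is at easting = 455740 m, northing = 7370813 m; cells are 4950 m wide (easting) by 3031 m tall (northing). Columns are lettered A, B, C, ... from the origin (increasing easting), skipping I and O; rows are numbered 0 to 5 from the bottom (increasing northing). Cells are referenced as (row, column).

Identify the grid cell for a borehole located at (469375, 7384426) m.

(4, C)

Column index: ⌊(469375 − 455740) / 4950⌋ = ⌊2.755⌋ = 2 → column C
Row offset from origin: ⌊(7384426 − 7370813) / 3031⌋ = ⌊4.491⌋ = 4 → row 4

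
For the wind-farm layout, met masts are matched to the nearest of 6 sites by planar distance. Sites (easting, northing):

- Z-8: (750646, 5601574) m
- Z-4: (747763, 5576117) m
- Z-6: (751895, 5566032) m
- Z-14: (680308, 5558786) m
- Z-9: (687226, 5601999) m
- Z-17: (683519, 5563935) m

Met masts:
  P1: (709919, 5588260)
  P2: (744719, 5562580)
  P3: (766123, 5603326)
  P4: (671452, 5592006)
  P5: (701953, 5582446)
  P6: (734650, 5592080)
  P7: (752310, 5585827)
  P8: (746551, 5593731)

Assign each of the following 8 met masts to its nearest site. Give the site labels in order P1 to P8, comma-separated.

Z-9, Z-6, Z-8, Z-9, Z-9, Z-8, Z-4, Z-8

P1 → Z-9 (d²=703732370.00)
P2 → Z-6 (d²=63411280.00)
P3 → Z-8 (d²=242607033.00)
P4 → Z-9 (d²=348679125.00)
P5 → Z-9 (d²=599204338.00)
P6 → Z-8 (d²=346008052.00)
P7 → Z-4 (d²=114959309.00)
P8 → Z-8 (d²=78281674.00)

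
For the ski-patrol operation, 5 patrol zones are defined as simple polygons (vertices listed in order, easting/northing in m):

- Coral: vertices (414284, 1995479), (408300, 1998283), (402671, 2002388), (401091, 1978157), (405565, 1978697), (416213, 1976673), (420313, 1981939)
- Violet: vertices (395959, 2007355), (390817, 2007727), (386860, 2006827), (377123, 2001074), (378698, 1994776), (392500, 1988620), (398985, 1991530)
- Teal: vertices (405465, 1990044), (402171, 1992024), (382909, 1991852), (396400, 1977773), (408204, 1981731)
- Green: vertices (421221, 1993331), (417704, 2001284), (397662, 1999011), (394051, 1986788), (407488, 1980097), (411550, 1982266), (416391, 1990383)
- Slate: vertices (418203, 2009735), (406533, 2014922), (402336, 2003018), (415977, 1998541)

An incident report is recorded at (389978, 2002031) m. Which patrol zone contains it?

Violet

Cast a ray rightward from (389978, 2002031). For each polygon, the edges (by vertex number in listed order) whose endpoints lie on opposite sides of northing = 2002031, where each meets that height, and whether that is right or left of the point:
Coral: 2–3 at easting≈403160.5 (right), 3–4 at easting≈402647.7 (right) → 2 crossings.
Violet: 3–4 at easting≈378742.7 (left), 7–1 at easting≈396977.0 (right) → 1 crossing.
Teal: no edge straddles that height → 0 crossings.
Green: no edge straddles that height → 0 crossings.
Slate: 3–4 at easting≈405343.3 (right), 4–1 at easting≈416671.0 (right) → 2 crossings.
Only Violet has an odd count, so the point is inside Violet.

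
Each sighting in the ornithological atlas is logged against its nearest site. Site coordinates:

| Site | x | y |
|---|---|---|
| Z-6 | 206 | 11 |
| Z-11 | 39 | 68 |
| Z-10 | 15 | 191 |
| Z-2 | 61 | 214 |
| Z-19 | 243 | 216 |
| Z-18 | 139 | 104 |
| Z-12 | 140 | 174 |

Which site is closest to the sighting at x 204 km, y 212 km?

Z-19

Squared distances to each site:
Z-6: 40405.000; Z-11: 47961.000; Z-10: 36162.000; Z-2: 20453.000; Z-19: 1537.000; Z-18: 15889.000; Z-12: 5540.000.
Minimum at Z-19.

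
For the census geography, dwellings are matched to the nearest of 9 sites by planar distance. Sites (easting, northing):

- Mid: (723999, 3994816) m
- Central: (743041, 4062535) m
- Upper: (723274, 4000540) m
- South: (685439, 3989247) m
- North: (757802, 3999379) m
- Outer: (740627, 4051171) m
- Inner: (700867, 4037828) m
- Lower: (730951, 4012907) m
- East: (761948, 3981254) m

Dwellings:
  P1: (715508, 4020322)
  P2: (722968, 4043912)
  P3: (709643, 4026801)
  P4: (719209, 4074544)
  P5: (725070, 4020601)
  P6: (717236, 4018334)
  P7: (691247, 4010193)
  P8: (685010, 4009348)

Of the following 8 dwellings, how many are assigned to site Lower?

P1 → Lower
P2 → Outer
P3 → Inner
P4 → Central
P5 → Lower
P6 → Lower
P7 → South
P8 → South
3 of the 8 go to Lower.

3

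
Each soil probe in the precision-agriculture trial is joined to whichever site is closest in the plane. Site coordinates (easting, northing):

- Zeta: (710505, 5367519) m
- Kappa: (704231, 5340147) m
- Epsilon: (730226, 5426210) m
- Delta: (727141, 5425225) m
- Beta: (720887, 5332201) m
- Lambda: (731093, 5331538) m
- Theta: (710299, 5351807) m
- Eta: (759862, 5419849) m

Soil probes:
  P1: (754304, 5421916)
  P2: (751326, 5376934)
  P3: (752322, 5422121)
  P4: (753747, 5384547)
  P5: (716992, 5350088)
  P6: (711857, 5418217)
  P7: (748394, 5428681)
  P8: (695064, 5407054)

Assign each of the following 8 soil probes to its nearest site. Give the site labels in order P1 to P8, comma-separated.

P1 → Eta (d²=35163853.00)
P2 → Zeta (d²=1754996266.00)
P3 → Eta (d²=62013584.00)
P4 → Eta (d²=1283624429.00)
P5 → Theta (d²=47751210.00)
P6 → Delta (d²=282712720.00)
P7 → Eta (d²=209519248.00)
P8 → Delta (d²=1359119170.00)

Eta, Zeta, Eta, Eta, Theta, Delta, Eta, Delta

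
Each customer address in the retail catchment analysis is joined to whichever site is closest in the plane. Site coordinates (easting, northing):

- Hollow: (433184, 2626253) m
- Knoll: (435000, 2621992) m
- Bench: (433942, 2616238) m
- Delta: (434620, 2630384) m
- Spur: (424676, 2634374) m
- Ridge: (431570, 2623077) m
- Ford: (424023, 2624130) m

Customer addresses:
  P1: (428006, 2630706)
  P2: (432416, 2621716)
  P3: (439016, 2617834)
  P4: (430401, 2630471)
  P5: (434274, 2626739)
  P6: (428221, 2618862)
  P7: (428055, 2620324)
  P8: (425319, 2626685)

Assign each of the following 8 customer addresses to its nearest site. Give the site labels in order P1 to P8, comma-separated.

Spur, Ridge, Bench, Delta, Hollow, Ridge, Ridge, Ford

P1 → Spur (d²=24543124.00)
P2 → Ridge (d²=2568037.00)
P3 → Bench (d²=28292692.00)
P4 → Delta (d²=17807530.00)
P5 → Hollow (d²=1424296.00)
P6 → Ridge (d²=28982026.00)
P7 → Ridge (d²=19934234.00)
P8 → Ford (d²=8207641.00)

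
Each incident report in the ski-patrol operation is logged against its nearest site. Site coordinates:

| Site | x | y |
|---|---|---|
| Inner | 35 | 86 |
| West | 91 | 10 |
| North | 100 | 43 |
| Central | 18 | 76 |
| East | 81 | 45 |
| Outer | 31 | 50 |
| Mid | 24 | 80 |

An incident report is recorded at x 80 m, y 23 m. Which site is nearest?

Squared distances to each site:
Inner: 5994.000; West: 290.000; North: 800.000; Central: 6653.000; East: 485.000; Outer: 3130.000; Mid: 6385.000.
Minimum at West.

West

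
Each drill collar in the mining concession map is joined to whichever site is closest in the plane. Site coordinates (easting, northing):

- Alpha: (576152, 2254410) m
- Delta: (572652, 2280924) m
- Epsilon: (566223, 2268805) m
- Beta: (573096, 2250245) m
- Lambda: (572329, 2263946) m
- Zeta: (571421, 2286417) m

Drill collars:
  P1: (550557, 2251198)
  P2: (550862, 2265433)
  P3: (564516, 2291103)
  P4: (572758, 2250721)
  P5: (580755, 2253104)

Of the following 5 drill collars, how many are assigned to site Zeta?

P1 → Beta
P2 → Epsilon
P3 → Zeta
P4 → Beta
P5 → Alpha
1 of the 5 goes to Zeta.

1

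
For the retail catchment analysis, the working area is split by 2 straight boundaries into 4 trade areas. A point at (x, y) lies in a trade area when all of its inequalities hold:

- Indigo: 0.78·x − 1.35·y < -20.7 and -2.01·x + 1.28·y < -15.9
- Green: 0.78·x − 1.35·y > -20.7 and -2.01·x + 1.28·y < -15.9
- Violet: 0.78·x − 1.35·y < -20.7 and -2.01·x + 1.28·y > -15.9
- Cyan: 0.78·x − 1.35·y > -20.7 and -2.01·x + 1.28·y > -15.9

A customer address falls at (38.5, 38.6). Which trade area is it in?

Indigo

0.78·38.5 − 1.35·38.6 = -22.080, which is < -20.7
-2.01·38.5 + 1.28·38.6 = -27.977, which is < -15.9
This sign pattern matches Indigo.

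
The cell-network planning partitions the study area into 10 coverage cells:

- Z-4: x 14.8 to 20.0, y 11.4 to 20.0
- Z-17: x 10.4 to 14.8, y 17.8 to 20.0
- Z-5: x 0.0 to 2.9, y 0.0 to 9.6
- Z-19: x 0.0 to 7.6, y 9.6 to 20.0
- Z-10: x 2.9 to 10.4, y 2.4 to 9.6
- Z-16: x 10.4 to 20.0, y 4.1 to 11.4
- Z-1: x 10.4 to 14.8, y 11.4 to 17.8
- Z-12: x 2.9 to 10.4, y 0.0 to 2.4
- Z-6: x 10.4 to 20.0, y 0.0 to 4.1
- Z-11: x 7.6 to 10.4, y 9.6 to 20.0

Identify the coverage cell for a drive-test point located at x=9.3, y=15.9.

The point has x = 9.3 and y = 15.9.
Only Z-11 satisfies 7.6 ≤ x ≤ 10.4 and 9.6 ≤ y ≤ 20.0.

Z-11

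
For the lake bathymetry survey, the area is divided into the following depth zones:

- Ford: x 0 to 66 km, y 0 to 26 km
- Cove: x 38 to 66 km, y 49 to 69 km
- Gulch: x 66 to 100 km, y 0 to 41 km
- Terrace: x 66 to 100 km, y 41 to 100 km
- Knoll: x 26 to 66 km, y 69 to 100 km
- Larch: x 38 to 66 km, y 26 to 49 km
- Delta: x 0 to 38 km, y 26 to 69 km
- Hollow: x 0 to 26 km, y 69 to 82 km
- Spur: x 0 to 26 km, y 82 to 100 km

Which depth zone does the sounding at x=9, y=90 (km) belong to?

Spur

The point has x = 9 and y = 90.
Only Spur satisfies 0 ≤ x ≤ 26 and 82 ≤ y ≤ 100.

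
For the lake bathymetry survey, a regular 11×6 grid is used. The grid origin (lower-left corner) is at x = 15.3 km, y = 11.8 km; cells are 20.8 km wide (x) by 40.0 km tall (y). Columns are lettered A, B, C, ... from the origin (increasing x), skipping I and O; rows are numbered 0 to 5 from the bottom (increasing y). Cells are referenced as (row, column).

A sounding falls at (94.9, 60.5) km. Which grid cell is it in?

(1, D)

Column index: ⌊(94.9 − 15.3) / 20.8⌋ = ⌊3.827⌋ = 3 → column D
Row offset from origin: ⌊(60.5 − 11.8) / 40.0⌋ = ⌊1.218⌋ = 1 → row 1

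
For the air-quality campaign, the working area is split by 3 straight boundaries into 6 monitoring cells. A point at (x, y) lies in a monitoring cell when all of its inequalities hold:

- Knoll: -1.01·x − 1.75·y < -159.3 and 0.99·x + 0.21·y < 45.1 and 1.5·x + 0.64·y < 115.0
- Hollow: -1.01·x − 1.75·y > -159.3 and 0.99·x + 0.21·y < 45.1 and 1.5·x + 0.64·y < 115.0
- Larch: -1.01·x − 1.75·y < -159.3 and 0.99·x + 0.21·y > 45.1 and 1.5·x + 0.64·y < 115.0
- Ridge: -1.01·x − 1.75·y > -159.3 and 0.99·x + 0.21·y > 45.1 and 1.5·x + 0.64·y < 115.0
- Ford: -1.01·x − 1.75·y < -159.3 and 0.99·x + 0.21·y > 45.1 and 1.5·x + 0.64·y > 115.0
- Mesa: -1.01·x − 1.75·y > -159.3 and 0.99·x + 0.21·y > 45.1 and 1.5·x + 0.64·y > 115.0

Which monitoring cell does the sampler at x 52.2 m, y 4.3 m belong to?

Ridge

-1.01·52.2 − 1.75·4.3 = -60.247, which is > -159.3
0.99·52.2 + 0.21·4.3 = 52.581, which is > 45.1
1.5·52.2 + 0.64·4.3 = 81.052, which is < 115.0
This sign pattern matches Ridge.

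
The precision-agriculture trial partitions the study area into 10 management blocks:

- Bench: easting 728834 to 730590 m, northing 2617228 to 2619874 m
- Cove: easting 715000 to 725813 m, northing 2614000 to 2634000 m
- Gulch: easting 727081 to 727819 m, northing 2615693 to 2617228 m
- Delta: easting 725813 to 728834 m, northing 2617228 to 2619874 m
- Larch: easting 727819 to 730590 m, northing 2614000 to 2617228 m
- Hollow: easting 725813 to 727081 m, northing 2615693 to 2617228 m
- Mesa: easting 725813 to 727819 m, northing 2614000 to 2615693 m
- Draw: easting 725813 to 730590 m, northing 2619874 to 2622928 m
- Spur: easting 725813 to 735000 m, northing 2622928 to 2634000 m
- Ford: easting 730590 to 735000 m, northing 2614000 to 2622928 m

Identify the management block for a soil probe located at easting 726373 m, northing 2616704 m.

The point has easting = 726373 and northing = 2616704.
Only Hollow satisfies 725813 ≤ easting ≤ 727081 and 2615693 ≤ northing ≤ 2617228.

Hollow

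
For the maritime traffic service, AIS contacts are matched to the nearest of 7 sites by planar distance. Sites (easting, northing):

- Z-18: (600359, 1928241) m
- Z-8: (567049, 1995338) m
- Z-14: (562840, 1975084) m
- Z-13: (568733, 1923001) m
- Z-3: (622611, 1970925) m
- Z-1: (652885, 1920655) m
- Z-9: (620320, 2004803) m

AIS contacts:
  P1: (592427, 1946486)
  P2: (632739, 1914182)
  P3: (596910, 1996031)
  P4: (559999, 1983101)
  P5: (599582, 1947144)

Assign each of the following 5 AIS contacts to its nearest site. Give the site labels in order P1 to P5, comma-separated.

Z-18, Z-1, Z-9, Z-14, Z-18

P1 → Z-18 (d²=395796649.00)
P2 → Z-1 (d²=447761045.00)
P3 → Z-9 (d²=624976084.00)
P4 → Z-14 (d²=72343570.00)
P5 → Z-18 (d²=357927138.00)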